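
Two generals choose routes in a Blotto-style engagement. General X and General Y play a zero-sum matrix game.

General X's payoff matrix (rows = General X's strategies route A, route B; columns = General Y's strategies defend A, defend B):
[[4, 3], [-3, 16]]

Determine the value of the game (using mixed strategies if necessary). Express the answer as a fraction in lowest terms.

73/20

Row minima are 3 and -3, so General X's maximin is 3; column maxima are 4 and 16, so General Y's minimax is 4. These differ, so the equilibrium is in mixed strategies.
Let General X play route A with probability p. General Y is indifferent when 4p − 3(1−p) = 3p + 16(1−p), giving p = 19/20.
Let General Y play defend A with probability q. General X is indifferent when 4q + 3(1−q) = −3q + 16(1−q), giving q = 13/20.
The value is 4·(13/20) + (3)·(7/20) = 73/20.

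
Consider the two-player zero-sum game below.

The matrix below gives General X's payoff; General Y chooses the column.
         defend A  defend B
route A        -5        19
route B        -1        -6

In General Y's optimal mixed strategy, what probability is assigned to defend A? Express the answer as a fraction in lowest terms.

25/29

Row minima are -5 and -6, so General X's maximin is -5; column maxima are -1 and 19, so General Y's minimax is -1. These differ, so the equilibrium is in mixed strategies.
Let General Y play defend A with probability q. General X is indifferent when −5q + 19(1−q) = −q − 6(1−q), giving q = 25/29.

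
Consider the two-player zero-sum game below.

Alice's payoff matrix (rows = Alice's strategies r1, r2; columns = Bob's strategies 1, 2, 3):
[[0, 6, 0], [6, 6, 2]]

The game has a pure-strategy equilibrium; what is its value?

2

Row minima: 0, 2 → Alice's maximin is 2.
Column maxima: 6, 6, 2 → Bob's minimax is 2.
They coincide at (r2, 3), so the value is 2.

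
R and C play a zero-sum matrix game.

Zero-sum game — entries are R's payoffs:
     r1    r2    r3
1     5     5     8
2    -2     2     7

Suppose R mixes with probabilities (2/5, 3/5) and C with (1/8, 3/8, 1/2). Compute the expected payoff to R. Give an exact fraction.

5

Against (1/8, 3/8, 1/2), each row's expected payoff is 1: 13/2; 2: 4.
Taking the (2/5, 3/5)-weighted average: (2/5)·(13/2) + (3/5)·(4) = 5.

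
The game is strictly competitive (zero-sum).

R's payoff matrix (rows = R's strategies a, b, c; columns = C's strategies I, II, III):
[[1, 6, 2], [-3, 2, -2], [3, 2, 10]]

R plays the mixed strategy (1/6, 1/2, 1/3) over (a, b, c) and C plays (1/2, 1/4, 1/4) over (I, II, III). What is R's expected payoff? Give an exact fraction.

7/6

Against (1/2, 1/4, 1/4), each row's expected payoff is a: 5/2; b: -3/2; c: 9/2.
Taking the (1/6, 1/2, 1/3)-weighted average: (1/6)·(5/2) + (1/2)·(-3/2) + (1/3)·(9/2) = 7/6.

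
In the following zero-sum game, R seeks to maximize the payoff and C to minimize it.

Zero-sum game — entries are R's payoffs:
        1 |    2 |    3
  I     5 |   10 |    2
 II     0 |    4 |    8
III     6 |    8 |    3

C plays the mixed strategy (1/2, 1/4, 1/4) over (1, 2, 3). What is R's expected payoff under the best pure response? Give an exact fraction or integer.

I: (5)·(1/2) + (10)·(1/4) + (2)·(1/4) = 11/2.
II: (0)·(1/2) + (4)·(1/4) + (8)·(1/4) = 3.
III: (6)·(1/2) + (8)·(1/4) + (3)·(1/4) = 23/4.
The best pure response is III with expected payoff 23/4.

23/4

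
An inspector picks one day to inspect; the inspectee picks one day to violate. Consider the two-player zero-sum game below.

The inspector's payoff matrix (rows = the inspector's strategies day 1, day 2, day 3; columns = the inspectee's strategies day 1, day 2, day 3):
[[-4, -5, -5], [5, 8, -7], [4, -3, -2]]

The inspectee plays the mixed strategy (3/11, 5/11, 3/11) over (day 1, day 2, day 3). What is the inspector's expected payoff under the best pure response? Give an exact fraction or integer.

day 1: (-4)·(3/11) + (-5)·(5/11) + (-5)·(3/11) = -52/11.
day 2: (5)·(3/11) + (8)·(5/11) + (-7)·(3/11) = 34/11.
day 3: (4)·(3/11) + (-3)·(5/11) + (-2)·(3/11) = -9/11.
The best pure response is day 2 with expected payoff 34/11.

34/11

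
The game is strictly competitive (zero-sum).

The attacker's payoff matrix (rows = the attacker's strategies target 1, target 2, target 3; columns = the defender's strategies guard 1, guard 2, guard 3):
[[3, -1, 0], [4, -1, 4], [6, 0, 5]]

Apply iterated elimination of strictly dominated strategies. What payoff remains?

0

Row target 1 is strictly dominated by row target 3 (6>3, 0>-1, 5>0); eliminate target 1.
Row target 2 is strictly dominated by row target 3 (6>4, 0>-1, 5>4); eliminate target 2.
Column guard 1 is strictly dominated by guard 2 for the defender (0<6); eliminate guard 1.
Column guard 3 is strictly dominated by guard 2 for the defender (0<5); eliminate guard 3.
Only (target 3, guard 2) remains, with payoff 0.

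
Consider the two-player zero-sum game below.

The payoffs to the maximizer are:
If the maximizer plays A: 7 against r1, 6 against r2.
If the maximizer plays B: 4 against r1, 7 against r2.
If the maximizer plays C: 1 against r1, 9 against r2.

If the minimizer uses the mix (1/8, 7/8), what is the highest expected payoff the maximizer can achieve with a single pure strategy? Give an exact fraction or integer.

A: (7)·(1/8) + (6)·(7/8) = 49/8.
B: (4)·(1/8) + (7)·(7/8) = 53/8.
C: (1)·(1/8) + (9)·(7/8) = 8.
The best pure response is C with expected payoff 8.

8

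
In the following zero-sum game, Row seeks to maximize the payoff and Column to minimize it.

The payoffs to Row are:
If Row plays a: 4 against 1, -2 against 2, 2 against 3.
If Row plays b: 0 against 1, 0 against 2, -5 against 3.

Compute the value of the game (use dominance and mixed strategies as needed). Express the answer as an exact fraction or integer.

-10/9

Column 1 is strictly dominated by 3 for Column (it gives Row more in every row).
The remaining 2×2 game on (a, b) × (2, 3) has no saddle point. Let Row play a with probability p; indifference gives −2p = 2p − 5(1−p), so p = 5/9.
Similarly Column's optimal q on 2 is 7/9, and the value is -2·(7/9) + (2)·(2/9) = -10/9.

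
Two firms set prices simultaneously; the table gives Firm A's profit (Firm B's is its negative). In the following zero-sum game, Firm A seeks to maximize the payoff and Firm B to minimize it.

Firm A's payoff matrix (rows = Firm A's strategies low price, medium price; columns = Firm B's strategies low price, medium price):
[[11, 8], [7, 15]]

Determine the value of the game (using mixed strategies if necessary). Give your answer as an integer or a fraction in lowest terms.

109/11

Row minima are 8 and 7, so Firm A's maximin is 8; column maxima are 11 and 15, so Firm B's minimax is 11. These differ, so the equilibrium is in mixed strategies.
Let Firm A play low price with probability p. Firm B is indifferent when 11p + 7(1−p) = 8p + 15(1−p), giving p = 8/11.
Let Firm B play low price with probability q. Firm A is indifferent when 11q + 8(1−q) = 7q + 15(1−q), giving q = 7/11.
The value is 11·(7/11) + (8)·(4/11) = 109/11.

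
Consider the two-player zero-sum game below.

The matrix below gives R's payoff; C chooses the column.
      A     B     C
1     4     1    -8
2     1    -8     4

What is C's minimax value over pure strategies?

The worst case (largest entry) in each column is A: 4, B: 1, C: 4.
The best (smallest) of these is 1.

1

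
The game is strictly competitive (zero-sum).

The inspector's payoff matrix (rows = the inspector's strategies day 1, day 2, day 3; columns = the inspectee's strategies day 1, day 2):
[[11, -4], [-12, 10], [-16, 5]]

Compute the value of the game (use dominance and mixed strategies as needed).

Row day 3 is strictly dominated by row day 2, so the inspector never plays it.
The remaining 2×2 game on (day 1, day 2) × (day 1, day 2) has no saddle point. Let the inspector play day 1 with probability p; indifference gives 11p − 12(1−p) = −4p + 10(1−p), so p = 22/37.
Similarly the inspectee's optimal q on day 1 is 14/37, and the value is 11·(14/37) + (-4)·(23/37) = 62/37.

62/37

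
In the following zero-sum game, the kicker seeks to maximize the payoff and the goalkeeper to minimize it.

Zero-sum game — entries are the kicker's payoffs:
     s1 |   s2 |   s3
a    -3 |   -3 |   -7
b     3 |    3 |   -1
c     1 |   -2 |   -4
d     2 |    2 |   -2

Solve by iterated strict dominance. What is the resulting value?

Row a is strictly dominated by row b (3>-3, 3>-3, -1>-7); eliminate a.
Column s2 is strictly dominated by s3 for the goalkeeper (-1<3, -4<-2, -2<2); eliminate s2.
Row d is strictly dominated by row b (3>2, -1>-2); eliminate d.
Row c is strictly dominated by row b (3>1, -1>-4); eliminate c.
Column s1 is strictly dominated by s3 for the goalkeeper (-1<3); eliminate s1.
Only (b, s3) remains, with payoff -1.

-1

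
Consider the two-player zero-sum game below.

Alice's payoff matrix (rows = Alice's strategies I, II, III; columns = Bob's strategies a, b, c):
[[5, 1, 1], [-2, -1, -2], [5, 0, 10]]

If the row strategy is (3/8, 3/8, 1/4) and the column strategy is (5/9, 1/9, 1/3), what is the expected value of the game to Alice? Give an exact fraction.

73/36

Against (5/9, 1/9, 1/3), each row's expected payoff is I: 29/9; II: -17/9; III: 55/9.
Taking the (3/8, 3/8, 1/4)-weighted average: (3/8)·(29/9) + (3/8)·(-17/9) + (1/4)·(55/9) = 73/36.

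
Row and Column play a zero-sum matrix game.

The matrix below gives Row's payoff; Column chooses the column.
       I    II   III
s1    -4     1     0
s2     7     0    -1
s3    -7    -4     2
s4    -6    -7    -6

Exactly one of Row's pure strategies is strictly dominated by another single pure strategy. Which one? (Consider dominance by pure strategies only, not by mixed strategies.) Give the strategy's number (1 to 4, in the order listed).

Compare s4 with s1: -4 > -6, 1 > -7, 0 > -6.
So s1 strictly dominates s4 for Row; s4 is strictly dominated.

4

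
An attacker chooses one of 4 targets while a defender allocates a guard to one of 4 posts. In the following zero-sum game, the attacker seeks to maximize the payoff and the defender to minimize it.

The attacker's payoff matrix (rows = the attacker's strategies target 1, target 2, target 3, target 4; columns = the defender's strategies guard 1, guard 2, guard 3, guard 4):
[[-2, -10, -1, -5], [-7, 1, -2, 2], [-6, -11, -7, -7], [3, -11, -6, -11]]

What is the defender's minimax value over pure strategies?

-1

The worst case (largest entry) in each column is guard 1: 3, guard 2: 1, guard 3: -1, guard 4: 2.
The best (smallest) of these is -1.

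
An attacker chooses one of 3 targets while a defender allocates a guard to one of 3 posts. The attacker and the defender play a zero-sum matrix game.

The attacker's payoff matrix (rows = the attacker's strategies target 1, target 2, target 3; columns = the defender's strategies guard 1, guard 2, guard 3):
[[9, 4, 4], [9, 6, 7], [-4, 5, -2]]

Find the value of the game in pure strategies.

Row minima: 4, 6, -4 → the attacker's maximin is 6.
Column maxima: 9, 6, 7 → the defender's minimax is 6.
They coincide at (target 2, guard 2), so the value is 6.

6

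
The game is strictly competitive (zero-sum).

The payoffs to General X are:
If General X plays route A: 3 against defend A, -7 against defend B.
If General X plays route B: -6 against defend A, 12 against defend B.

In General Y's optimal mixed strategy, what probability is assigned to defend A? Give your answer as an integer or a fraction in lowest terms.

19/28

Row minima are -7 and -6, so General X's maximin is -6; column maxima are 3 and 12, so General Y's minimax is 3. These differ, so the equilibrium is in mixed strategies.
Let General Y play defend A with probability q. General X is indifferent when 3q − 7(1−q) = −6q + 12(1−q), giving q = 19/28.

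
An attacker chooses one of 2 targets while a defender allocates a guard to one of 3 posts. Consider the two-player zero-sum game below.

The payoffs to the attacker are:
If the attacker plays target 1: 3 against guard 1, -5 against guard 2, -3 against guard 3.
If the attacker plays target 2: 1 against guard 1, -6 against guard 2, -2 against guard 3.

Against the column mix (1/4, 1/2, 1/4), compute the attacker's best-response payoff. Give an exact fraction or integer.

target 1: (3)·(1/4) + (-5)·(1/2) + (-3)·(1/4) = -5/2.
target 2: (1)·(1/4) + (-6)·(1/2) + (-2)·(1/4) = -13/4.
The best pure response is target 1 with expected payoff -5/2.

-5/2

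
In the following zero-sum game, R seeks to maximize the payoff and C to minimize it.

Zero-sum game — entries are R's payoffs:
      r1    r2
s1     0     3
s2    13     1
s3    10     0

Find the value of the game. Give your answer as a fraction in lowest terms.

Row s3 is strictly dominated by row s2, so R never plays it.
The remaining 2×2 game on (s1, s2) × (r1, r2) has no saddle point. Let R play s1 with probability p; indifference gives 13(1−p) = 3p + (1−p), so p = 4/5.
Similarly C's optimal q on r1 is 2/15, and the value is 0·(2/15) + (3)·(13/15) = 13/5.

13/5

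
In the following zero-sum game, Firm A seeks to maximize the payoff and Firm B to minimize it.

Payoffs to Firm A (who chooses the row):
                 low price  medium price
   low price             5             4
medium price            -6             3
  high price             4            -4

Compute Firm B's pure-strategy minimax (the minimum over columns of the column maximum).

The worst case (largest entry) in each column is low price: 5, medium price: 4.
The best (smallest) of these is 4.

4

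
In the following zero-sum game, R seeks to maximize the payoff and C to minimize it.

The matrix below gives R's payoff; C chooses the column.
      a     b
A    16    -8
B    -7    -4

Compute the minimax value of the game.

Row minima are -8 and -7, so R's maximin is -7; column maxima are 16 and -4, so C's minimax is -4. These differ, so the equilibrium is in mixed strategies.
Let R play A with probability p. C is indifferent when 16p − 7(1−p) = −8p − 4(1−p), giving p = 1/9.
Let C play a with probability q. R is indifferent when 16q − 8(1−q) = −7q − 4(1−q), giving q = 4/27.
The value is 16·(4/27) + (-8)·(23/27) = -40/9.

-40/9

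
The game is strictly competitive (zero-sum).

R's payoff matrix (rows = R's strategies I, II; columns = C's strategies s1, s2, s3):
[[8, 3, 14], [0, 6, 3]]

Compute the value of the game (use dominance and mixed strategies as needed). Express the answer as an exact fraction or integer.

Column s3 is strictly dominated by s1 for C (it gives R more in every row).
The remaining 2×2 game on (I, II) × (s1, s2) has no saddle point. Let R play I with probability p; indifference gives 8p = 3p + 6(1−p), so p = 6/11.
Similarly C's optimal q on s1 is 3/11, and the value is 8·(3/11) + (3)·(8/11) = 48/11.

48/11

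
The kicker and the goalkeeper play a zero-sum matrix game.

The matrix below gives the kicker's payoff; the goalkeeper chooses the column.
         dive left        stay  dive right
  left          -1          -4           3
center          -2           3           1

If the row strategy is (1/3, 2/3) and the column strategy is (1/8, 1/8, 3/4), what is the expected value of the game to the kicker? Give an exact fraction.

Against (1/8, 1/8, 3/4), each row's expected payoff is left: 13/8; center: 7/8.
Taking the (1/3, 2/3)-weighted average: (1/3)·(13/8) + (2/3)·(7/8) = 9/8.

9/8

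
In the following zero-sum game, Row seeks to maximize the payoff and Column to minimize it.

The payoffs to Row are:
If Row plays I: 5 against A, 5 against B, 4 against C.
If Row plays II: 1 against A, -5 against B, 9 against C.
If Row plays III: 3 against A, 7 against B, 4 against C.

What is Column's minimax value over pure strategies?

5

The worst case (largest entry) in each column is A: 5, B: 7, C: 9.
The best (smallest) of these is 5.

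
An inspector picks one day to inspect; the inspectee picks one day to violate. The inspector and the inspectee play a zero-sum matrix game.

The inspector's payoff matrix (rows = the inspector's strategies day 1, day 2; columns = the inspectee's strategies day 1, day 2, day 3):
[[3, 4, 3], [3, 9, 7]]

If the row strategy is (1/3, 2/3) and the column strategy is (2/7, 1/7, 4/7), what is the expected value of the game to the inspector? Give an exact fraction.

36/7

Against (2/7, 1/7, 4/7), each row's expected payoff is day 1: 22/7; day 2: 43/7.
Taking the (1/3, 2/3)-weighted average: (1/3)·(22/7) + (2/3)·(43/7) = 36/7.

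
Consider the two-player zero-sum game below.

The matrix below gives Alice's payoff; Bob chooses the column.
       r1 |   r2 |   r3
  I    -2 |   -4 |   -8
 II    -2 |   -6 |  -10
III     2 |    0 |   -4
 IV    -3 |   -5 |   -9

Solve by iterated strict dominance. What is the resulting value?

Column r2 is strictly dominated by r3 for Bob (-8<-4, -10<-6, -4<0, -9<-5); eliminate r2.
Column r1 is strictly dominated by r3 for Bob (-8<-2, -10<-2, -4<2, -9<-3); eliminate r1.
Row II is strictly dominated by row I (-8>-10); eliminate II.
Row IV is strictly dominated by row I (-8>-9); eliminate IV.
Row I is strictly dominated by row III (-4>-8); eliminate I.
Only (III, r3) remains, with payoff -4.

-4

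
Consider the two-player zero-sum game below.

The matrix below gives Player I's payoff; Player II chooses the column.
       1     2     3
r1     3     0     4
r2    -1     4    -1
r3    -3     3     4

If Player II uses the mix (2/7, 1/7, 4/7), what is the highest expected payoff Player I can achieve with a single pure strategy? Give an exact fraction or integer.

22/7

r1: (3)·(2/7) + (0)·(1/7) + (4)·(4/7) = 22/7.
r2: (-1)·(2/7) + (4)·(1/7) + (-1)·(4/7) = -2/7.
r3: (-3)·(2/7) + (3)·(1/7) + (4)·(4/7) = 13/7.
The best pure response is r1 with expected payoff 22/7.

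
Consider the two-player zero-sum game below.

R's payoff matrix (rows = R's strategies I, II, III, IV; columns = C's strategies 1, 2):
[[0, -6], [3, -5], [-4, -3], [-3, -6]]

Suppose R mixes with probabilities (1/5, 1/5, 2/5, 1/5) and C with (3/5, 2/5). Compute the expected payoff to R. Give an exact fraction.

-14/5

Against (3/5, 2/5), each row's expected payoff is I: -12/5; II: -1/5; III: -18/5; IV: -21/5.
Taking the (1/5, 1/5, 2/5, 1/5)-weighted average: (1/5)·(-12/5) + (1/5)·(-1/5) + (2/5)·(-18/5) + (1/5)·(-21/5) = -14/5.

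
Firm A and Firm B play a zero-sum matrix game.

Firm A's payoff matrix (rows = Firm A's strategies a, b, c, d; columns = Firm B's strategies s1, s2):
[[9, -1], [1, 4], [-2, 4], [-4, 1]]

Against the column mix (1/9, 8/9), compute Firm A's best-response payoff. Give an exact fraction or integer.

11/3

a: (9)·(1/9) + (-1)·(8/9) = 1/9.
b: (1)·(1/9) + (4)·(8/9) = 11/3.
c: (-2)·(1/9) + (4)·(8/9) = 10/3.
d: (-4)·(1/9) + (1)·(8/9) = 4/9.
The best pure response is b with expected payoff 11/3.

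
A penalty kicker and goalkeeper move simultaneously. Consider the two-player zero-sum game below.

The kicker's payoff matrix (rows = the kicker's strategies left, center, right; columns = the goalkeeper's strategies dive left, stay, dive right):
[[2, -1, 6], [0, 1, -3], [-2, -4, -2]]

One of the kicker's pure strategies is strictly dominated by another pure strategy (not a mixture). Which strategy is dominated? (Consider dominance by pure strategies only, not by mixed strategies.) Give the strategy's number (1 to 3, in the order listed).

3

Compare right with left: 2 > -2, -1 > -4, 6 > -2.
So left strictly dominates right for the kicker; right is strictly dominated.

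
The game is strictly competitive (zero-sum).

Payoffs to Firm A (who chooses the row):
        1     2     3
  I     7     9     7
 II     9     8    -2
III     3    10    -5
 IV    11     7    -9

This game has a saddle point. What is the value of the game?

Row minima: 7, -2, -5, -9 → Firm A's maximin is 7.
Column maxima: 11, 10, 7 → Firm B's minimax is 7.
They coincide at (I, 3), so the value is 7.

7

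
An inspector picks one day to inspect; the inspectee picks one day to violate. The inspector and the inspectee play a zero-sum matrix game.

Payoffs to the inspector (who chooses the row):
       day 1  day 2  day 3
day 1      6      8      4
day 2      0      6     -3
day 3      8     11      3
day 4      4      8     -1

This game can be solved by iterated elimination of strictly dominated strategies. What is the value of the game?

4

Column day 2 is strictly dominated by day 1 for the inspectee (6<8, 0<6, 8<11, 4<8); eliminate day 2.
Column day 1 is strictly dominated by day 3 for the inspectee (4<6, -3<0, 3<8, -1<4); eliminate day 1.
Row day 3 is strictly dominated by row day 1 (4>3); eliminate day 3.
Row day 2 is strictly dominated by row day 1 (4>-3); eliminate day 2.
Row day 4 is strictly dominated by row day 1 (4>-1); eliminate day 4.
Only (day 1, day 3) remains, with payoff 4.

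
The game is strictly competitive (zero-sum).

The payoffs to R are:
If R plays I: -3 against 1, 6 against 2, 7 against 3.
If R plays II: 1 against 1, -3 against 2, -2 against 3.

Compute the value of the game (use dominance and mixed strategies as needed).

-3/13

Column 3 is strictly dominated by 2 for C (it gives R more in every row).
The remaining 2×2 game on (I, II) × (1, 2) has no saddle point. Let R play I with probability p; indifference gives −3p + (1−p) = 6p − 3(1−p), so p = 4/13.
Similarly C's optimal q on 1 is 9/13, and the value is -3·(9/13) + (6)·(4/13) = -3/13.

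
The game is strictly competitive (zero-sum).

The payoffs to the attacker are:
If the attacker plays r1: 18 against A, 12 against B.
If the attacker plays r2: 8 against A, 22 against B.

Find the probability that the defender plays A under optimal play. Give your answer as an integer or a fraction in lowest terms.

Row minima are 12 and 8, so the attacker's maximin is 12; column maxima are 18 and 22, so the defender's minimax is 18. These differ, so the equilibrium is in mixed strategies.
Let the defender play A with probability q. The attacker is indifferent when 18q + 12(1−q) = 8q + 22(1−q), giving q = 1/2.

1/2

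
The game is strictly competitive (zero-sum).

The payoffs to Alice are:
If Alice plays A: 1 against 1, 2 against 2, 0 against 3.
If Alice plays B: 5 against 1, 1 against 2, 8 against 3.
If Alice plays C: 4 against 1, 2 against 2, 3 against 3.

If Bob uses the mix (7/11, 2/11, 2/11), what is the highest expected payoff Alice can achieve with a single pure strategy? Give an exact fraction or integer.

A: (1)·(7/11) + (2)·(2/11) + (0)·(2/11) = 1.
B: (5)·(7/11) + (1)·(2/11) + (8)·(2/11) = 53/11.
C: (4)·(7/11) + (2)·(2/11) + (3)·(2/11) = 38/11.
The best pure response is B with expected payoff 53/11.

53/11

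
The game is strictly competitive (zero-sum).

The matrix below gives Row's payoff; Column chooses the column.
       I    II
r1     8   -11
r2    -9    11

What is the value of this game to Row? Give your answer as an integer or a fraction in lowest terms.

-11/39

Row minima are -11 and -9, so Row's maximin is -9; column maxima are 8 and 11, so Column's minimax is 8. These differ, so the equilibrium is in mixed strategies.
Let Row play r1 with probability p. Column is indifferent when 8p − 9(1−p) = −11p + 11(1−p), giving p = 20/39.
Let Column play I with probability q. Row is indifferent when 8q − 11(1−q) = −9q + 11(1−q), giving q = 22/39.
The value is 8·(22/39) + (-11)·(17/39) = -11/39.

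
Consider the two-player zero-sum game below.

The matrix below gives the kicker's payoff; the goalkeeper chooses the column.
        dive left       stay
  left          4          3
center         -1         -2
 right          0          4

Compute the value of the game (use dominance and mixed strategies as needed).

16/5

Row center is strictly dominated by row right, so the kicker never plays it.
The remaining 2×2 game on (left, right) × (dive left, stay) has no saddle point. Let the kicker play left with probability p; indifference gives 4p = 3p + 4(1−p), so p = 4/5.
Similarly the goalkeeper's optimal q on dive left is 1/5, and the value is 4·(1/5) + (3)·(4/5) = 16/5.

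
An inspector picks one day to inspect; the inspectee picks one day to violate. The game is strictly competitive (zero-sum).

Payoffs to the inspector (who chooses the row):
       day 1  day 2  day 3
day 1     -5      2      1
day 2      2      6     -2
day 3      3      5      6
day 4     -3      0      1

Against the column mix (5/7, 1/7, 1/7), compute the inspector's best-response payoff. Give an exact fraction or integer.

26/7

day 1: (-5)·(5/7) + (2)·(1/7) + (1)·(1/7) = -22/7.
day 2: (2)·(5/7) + (6)·(1/7) + (-2)·(1/7) = 2.
day 3: (3)·(5/7) + (5)·(1/7) + (6)·(1/7) = 26/7.
day 4: (-3)·(5/7) + (0)·(1/7) + (1)·(1/7) = -2.
The best pure response is day 3 with expected payoff 26/7.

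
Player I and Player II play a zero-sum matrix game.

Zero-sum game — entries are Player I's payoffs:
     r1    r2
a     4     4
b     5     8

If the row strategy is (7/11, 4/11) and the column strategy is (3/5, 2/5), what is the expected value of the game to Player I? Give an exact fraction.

Against (3/5, 2/5), each row's expected payoff is a: 4; b: 31/5.
Taking the (7/11, 4/11)-weighted average: (7/11)·(4) + (4/11)·(31/5) = 24/5.

24/5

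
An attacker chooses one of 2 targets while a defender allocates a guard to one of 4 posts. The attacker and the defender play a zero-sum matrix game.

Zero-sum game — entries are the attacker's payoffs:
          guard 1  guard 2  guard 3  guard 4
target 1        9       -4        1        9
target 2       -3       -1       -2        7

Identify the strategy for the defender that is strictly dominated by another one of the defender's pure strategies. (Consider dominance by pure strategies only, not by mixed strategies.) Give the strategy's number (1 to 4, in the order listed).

The defender prefers columns that give the attacker less. Compare guard 4 with guard 2: -4 < 9, -1 < 7.
So guard 2 strictly dominates guard 4 for the defender; guard 4 is strictly dominated.

4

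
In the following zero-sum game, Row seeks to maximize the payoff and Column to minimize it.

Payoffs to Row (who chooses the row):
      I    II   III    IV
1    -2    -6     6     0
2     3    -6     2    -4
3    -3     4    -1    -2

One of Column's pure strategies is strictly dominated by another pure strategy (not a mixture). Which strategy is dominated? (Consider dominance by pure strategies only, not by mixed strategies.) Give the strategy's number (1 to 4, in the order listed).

Column prefers columns that give Row less. Compare III with IV: 0 < 6, -4 < 2, -2 < -1.
So IV strictly dominates III for Column; III is strictly dominated.

3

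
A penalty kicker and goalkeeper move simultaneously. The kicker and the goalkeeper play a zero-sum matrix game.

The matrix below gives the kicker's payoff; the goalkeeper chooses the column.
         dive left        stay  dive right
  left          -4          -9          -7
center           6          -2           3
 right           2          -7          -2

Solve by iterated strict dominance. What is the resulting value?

Column dive right is strictly dominated by stay for the goalkeeper (-9<-7, -2<3, -7<-2); eliminate dive right.
Row left is strictly dominated by row center (6>-4, -2>-9); eliminate left.
Column dive left is strictly dominated by stay for the goalkeeper (-2<6, -7<2); eliminate dive left.
Row right is strictly dominated by row center (-2>-7); eliminate right.
Only (center, stay) remains, with payoff -2.

-2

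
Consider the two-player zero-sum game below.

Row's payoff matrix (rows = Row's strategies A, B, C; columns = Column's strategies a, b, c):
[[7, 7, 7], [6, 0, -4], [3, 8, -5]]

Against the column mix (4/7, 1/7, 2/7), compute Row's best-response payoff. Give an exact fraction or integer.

A: (7)·(4/7) + (7)·(1/7) + (7)·(2/7) = 7.
B: (6)·(4/7) + (0)·(1/7) + (-4)·(2/7) = 16/7.
C: (3)·(4/7) + (8)·(1/7) + (-5)·(2/7) = 10/7.
The best pure response is A with expected payoff 7.

7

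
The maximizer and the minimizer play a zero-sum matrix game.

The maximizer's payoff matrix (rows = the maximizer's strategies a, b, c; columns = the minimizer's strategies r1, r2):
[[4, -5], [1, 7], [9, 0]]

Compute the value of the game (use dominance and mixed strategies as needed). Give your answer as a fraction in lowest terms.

21/5

Row a is strictly dominated by row c, so the maximizer never plays it.
The remaining 2×2 game on (b, c) × (r1, r2) has no saddle point. Let the maximizer play b with probability p; indifference gives p + 9(1−p) = 7p, so p = 3/5.
Similarly the minimizer's optimal q on r1 is 7/15, and the value is 1·(7/15) + (7)·(8/15) = 21/5.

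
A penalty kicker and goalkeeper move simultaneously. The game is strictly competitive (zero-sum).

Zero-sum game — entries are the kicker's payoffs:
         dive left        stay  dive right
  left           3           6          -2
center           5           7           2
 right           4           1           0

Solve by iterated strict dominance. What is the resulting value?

Row left is strictly dominated by row center (5>3, 7>6, 2>-2); eliminate left.
Column dive left is strictly dominated by dive right for the goalkeeper (2<5, 0<4); eliminate dive left.
Row right is strictly dominated by row center (7>1, 2>0); eliminate right.
Column stay is strictly dominated by dive right for the goalkeeper (2<7); eliminate stay.
Only (center, dive right) remains, with payoff 2.

2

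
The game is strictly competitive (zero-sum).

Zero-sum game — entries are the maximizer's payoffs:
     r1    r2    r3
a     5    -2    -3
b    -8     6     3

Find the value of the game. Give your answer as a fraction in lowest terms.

-9/19

Column r2 is strictly dominated by r3 for the minimizer (it gives the maximizer more in every row).
The remaining 2×2 game on (a, b) × (r1, r3) has no saddle point. Let the maximizer play a with probability p; indifference gives 5p − 8(1−p) = −3p + 3(1−p), so p = 11/19.
Similarly the minimizer's optimal q on r1 is 6/19, and the value is 5·(6/19) + (-3)·(13/19) = -9/19.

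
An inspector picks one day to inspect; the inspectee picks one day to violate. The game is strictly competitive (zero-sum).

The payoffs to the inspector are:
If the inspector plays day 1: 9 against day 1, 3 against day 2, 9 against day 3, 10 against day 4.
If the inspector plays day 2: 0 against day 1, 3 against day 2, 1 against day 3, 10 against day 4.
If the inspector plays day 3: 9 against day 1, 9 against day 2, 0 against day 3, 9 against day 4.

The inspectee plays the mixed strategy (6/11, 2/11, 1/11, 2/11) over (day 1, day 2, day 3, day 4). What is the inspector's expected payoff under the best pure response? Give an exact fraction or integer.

90/11

day 1: (9)·(6/11) + (3)·(2/11) + (9)·(1/11) + (10)·(2/11) = 89/11.
day 2: (0)·(6/11) + (3)·(2/11) + (1)·(1/11) + (10)·(2/11) = 27/11.
day 3: (9)·(6/11) + (9)·(2/11) + (0)·(1/11) + (9)·(2/11) = 90/11.
The best pure response is day 3 with expected payoff 90/11.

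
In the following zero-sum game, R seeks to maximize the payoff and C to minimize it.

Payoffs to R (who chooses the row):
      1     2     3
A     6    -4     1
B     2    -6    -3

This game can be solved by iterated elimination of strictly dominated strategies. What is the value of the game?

-4

Row B is strictly dominated by row A (6>2, -4>-6, 1>-3); eliminate B.
Column 1 is strictly dominated by 2 for C (-4<6); eliminate 1.
Column 3 is strictly dominated by 2 for C (-4<1); eliminate 3.
Only (A, 2) remains, with payoff -4.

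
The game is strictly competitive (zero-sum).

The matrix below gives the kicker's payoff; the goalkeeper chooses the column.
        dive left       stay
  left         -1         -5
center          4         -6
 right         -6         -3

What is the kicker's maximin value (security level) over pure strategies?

-5

The worst-case payoff for each row is left: -5, center: -6, right: -6.
The best of these is -5.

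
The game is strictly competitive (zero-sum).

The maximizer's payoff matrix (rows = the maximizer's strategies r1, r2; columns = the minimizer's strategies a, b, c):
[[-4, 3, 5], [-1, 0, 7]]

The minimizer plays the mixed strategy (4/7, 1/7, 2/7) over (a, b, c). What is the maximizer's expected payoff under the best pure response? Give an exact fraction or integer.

r1: (-4)·(4/7) + (3)·(1/7) + (5)·(2/7) = -3/7.
r2: (-1)·(4/7) + (0)·(1/7) + (7)·(2/7) = 10/7.
The best pure response is r2 with expected payoff 10/7.

10/7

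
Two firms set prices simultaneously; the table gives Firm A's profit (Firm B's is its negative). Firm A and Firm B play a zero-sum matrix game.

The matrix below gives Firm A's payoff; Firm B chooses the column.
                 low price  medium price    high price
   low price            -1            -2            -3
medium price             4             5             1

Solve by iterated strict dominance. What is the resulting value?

Column low price is strictly dominated by high price for Firm B (-3<-1, 1<4); eliminate low price.
Row low price is strictly dominated by row medium price (5>-2, 1>-3); eliminate low price.
Column medium price is strictly dominated by high price for Firm B (1<5); eliminate medium price.
Only (medium price, high price) remains, with payoff 1.

1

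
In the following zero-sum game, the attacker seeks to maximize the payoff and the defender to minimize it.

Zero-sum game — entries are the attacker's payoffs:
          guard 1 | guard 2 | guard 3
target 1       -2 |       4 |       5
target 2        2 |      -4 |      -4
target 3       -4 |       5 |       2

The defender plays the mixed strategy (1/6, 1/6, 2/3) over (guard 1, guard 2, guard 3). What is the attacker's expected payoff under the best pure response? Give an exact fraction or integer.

11/3

target 1: (-2)·(1/6) + (4)·(1/6) + (5)·(2/3) = 11/3.
target 2: (2)·(1/6) + (-4)·(1/6) + (-4)·(2/3) = -3.
target 3: (-4)·(1/6) + (5)·(1/6) + (2)·(2/3) = 3/2.
The best pure response is target 1 with expected payoff 11/3.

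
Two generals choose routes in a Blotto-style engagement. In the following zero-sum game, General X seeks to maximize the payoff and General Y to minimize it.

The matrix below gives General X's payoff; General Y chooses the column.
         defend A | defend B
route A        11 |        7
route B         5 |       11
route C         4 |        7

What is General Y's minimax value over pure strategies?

The worst case (largest entry) in each column is defend A: 11, defend B: 11.
The best (smallest) of these is 11.

11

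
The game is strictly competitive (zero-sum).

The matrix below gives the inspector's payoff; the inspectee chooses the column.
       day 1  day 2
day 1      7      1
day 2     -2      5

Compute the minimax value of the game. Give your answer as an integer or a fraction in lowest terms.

37/13

Row minima are 1 and -2, so the inspector's maximin is 1; column maxima are 7 and 5, so the inspectee's minimax is 5. These differ, so the equilibrium is in mixed strategies.
Let the inspector play day 1 with probability p. The inspectee is indifferent when 7p − 2(1−p) = p + 5(1−p), giving p = 7/13.
Let the inspectee play day 1 with probability q. The inspector is indifferent when 7q + (1−q) = −2q + 5(1−q), giving q = 4/13.
The value is 7·(4/13) + (1)·(9/13) = 37/13.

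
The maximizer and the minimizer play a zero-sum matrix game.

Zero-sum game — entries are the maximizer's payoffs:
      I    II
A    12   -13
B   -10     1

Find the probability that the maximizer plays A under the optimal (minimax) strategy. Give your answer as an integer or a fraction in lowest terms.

11/36

Row minima are -13 and -10, so the maximizer's maximin is -10; column maxima are 12 and 1, so the minimizer's minimax is 1. These differ, so the equilibrium is in mixed strategies.
Let the maximizer play A with probability p. The minimizer is indifferent when 12p − 10(1−p) = −13p + (1−p), giving p = 11/36.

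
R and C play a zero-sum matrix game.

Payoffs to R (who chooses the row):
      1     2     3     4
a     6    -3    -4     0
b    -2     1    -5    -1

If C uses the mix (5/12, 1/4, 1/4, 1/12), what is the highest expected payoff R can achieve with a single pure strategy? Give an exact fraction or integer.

3/4

a: (6)·(5/12) + (-3)·(1/4) + (-4)·(1/4) + (0)·(1/12) = 3/4.
b: (-2)·(5/12) + (1)·(1/4) + (-5)·(1/4) + (-1)·(1/12) = -23/12.
The best pure response is a with expected payoff 3/4.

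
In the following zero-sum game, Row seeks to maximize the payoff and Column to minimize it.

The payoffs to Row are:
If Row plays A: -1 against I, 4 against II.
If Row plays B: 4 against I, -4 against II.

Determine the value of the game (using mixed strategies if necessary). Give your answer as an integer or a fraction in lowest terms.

12/13

Row minima are -1 and -4, so Row's maximin is -1; column maxima are 4 and 4, so Column's minimax is 4. These differ, so the equilibrium is in mixed strategies.
Let Row play A with probability p. Column is indifferent when −p + 4(1−p) = 4p − 4(1−p), giving p = 8/13.
Let Column play I with probability q. Row is indifferent when −q + 4(1−q) = 4q − 4(1−q), giving q = 8/13.
The value is -1·(8/13) + (4)·(5/13) = 12/13.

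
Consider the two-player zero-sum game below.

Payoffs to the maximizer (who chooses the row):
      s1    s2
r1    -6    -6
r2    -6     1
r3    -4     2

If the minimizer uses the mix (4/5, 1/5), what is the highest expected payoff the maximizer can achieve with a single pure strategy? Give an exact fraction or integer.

-14/5

r1: (-6)·(4/5) + (-6)·(1/5) = -6.
r2: (-6)·(4/5) + (1)·(1/5) = -23/5.
r3: (-4)·(4/5) + (2)·(1/5) = -14/5.
The best pure response is r3 with expected payoff -14/5.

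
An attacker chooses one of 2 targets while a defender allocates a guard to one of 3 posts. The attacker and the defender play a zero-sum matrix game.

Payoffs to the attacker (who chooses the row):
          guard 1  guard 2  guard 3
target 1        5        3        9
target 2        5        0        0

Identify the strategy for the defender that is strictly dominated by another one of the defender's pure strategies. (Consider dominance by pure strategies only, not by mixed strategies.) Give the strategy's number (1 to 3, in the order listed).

1

The defender prefers columns that give the attacker less. Compare guard 1 with guard 2: 3 < 5, 0 < 5.
So guard 2 strictly dominates guard 1 for the defender; guard 1 is strictly dominated.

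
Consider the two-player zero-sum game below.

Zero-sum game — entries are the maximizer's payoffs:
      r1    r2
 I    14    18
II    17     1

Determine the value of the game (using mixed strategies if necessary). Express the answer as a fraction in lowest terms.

73/5

Row minima are 14 and 1, so the maximizer's maximin is 14; column maxima are 17 and 18, so the minimizer's minimax is 17. These differ, so the equilibrium is in mixed strategies.
Let the maximizer play I with probability p. The minimizer is indifferent when 14p + 17(1−p) = 18p + (1−p), giving p = 4/5.
Let the minimizer play r1 with probability q. The maximizer is indifferent when 14q + 18(1−q) = 17q + (1−q), giving q = 17/20.
The value is 14·(17/20) + (18)·(3/20) = 73/5.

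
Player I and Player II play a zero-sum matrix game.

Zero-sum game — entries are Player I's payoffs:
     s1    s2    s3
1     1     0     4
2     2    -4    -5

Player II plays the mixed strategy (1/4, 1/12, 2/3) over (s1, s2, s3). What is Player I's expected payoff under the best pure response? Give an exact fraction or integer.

1: (1)·(1/4) + (0)·(1/12) + (4)·(2/3) = 35/12.
2: (2)·(1/4) + (-4)·(1/12) + (-5)·(2/3) = -19/6.
The best pure response is 1 with expected payoff 35/12.

35/12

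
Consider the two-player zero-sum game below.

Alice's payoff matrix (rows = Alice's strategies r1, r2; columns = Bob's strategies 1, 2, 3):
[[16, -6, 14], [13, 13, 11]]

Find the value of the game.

Column 1 is strictly dominated by 3 for Bob (it gives Alice more in every row).
The remaining 2×2 game on (r1, r2) × (2, 3) has no saddle point. Let Alice play r1 with probability p; indifference gives −6p + 13(1−p) = 14p + 11(1−p), so p = 1/11.
Similarly Bob's optimal q on 2 is 3/22, and the value is -6·(3/22) + (14)·(19/22) = 124/11.

124/11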